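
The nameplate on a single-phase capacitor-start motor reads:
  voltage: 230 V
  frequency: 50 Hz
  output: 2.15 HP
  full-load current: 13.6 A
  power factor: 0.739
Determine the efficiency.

P_out = 2.15 × 746 = 1604 W
P_in = V·I·cosφ = 230 × 13.6 × 0.739 = 2312 W
η = P_out / P_in = 1604 / 2312 = 0.694 = 69.4%

69.4 %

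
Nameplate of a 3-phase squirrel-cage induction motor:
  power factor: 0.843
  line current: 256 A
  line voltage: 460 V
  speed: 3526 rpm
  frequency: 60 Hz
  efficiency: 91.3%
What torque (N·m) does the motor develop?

425 N·m

P_in = √3·V·I·cosφ = 1.732 × 460 × 256 × 0.843 = 171939 W
P_out = η·P_in = 0.913 × 171939 = 156980 W
n = 3526 rpm
ω = 2π×3526/60 = 369.2 rad/s
τ = P_out/ω = 156980/369.2 = 425 N·m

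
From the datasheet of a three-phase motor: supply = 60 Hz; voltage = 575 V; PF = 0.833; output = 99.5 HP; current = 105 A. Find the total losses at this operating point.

P_in = √3·V·I·cosφ = 1.732×575×105×0.833 = 87106 W
P_out = 99.5×746 = 74227 W
Losses = P_in − P_out = 87106 − 74227 = 12879 W

12900 W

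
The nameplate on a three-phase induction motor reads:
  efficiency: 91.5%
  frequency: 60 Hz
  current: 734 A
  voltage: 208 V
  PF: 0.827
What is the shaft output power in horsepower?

P_in = √3·V·I·cosφ = 1.732 × 208 × 734 × 0.827 = 218682 W
P_out = η·P_in = 0.915 × 218682 = 200094 W
= 200094/746 = 268 HP

268 HP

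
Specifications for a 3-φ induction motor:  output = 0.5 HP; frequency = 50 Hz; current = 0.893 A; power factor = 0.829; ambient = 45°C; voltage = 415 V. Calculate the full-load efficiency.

P_out = 0.5 × 746 = 373 W
P_in = √3·V_L·I_L·cosφ = 1.732 × 415 × 0.893 × 0.829 = 532 W
η = P_out / P_in = 373 / 532 = 0.701 = 70.1%

70.1 %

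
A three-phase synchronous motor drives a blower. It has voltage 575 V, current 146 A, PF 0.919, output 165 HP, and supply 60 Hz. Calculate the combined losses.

10.5 kW

P_in = √3·V·I·cosφ = 1.732×575×146×0.919 = 133624 W
P_out = 165×746 = 123090 W
Losses = P_in − P_out = 133624 − 123090 = 10534 W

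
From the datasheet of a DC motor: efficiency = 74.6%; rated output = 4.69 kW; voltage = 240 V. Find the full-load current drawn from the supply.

26.2 A

P_out = 4.69 kW = 4690 W
P_in = P_out / η = 4690 / 0.746 = 6287 W
I = P_in / V = 6287 / 240 = 26.2 A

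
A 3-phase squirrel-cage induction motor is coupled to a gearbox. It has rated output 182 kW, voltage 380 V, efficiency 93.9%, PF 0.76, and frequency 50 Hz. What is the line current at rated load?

387 A

P_out = 182 kW = 182000 W
P_in = P_out / η = 182000 / 0.939 = 193823 W
I_L = P_in / (√3·V_L·cosφ) = 193823 / (1.732 × 380 × 0.76) = 387 A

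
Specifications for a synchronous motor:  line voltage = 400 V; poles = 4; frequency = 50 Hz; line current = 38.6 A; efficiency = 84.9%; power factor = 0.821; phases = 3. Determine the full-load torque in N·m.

119 N·m

P_in = √3·V·I·cosφ = 1.732 × 400 × 38.6 × 0.821 = 21955 W
P_out = η·P_in = 0.849 × 21955 = 18640 W
n = n_s = 120×50/4 = 1500 rpm (synchronous)
ω = 2π×1500/60 = 157.1 rad/s
τ = P_out/ω = 18640/157.1 = 119 N·m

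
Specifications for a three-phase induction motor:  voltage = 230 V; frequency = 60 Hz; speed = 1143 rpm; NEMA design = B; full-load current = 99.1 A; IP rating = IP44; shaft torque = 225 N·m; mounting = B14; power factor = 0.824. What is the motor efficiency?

82.8 %

ω = 2π × 1143/60 = 119.7 rad/s; P_out = τω = 225 × 119.7 = 26933 W
P_in = √3·V_L·I_L·cosφ = 1.732 × 230 × 99.1 × 0.824 = 32529 W
η = P_out / P_in = 26933 / 32529 = 0.828 = 82.8%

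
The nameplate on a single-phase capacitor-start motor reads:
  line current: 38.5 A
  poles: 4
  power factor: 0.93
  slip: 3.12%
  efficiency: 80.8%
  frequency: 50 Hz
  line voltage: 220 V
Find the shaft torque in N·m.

P_in = V·I·cosφ = 220 × 38.5 × 0.93 = 7877 W
P_out = η·P_in = 0.808 × 7877 = 6365 W
n_s = 120×50/4 = 1500 rpm; n = 1500×(1−0.0312) = 1453 rpm
ω = 2π×1453/60 = 152.2 rad/s
τ = P_out/ω = 6365/152.2 = 41.8 N·m

41.8 N·m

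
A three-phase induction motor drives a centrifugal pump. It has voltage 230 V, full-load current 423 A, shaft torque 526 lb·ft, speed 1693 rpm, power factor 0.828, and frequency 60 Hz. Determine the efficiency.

τ = 526 lb·ft × 1.356 = 713.3 N·m
ω = 2π × 1693/60 = 177.3 rad/s; P_out = τω = 713.3 × 177.3 = 126468 W
P_in = √3·V_L·I_L·cosφ = 1.732 × 230 × 423 × 0.828 = 139523 W
η = P_out / P_in = 126468 / 139523 = 0.906 = 90.6%

90.6 %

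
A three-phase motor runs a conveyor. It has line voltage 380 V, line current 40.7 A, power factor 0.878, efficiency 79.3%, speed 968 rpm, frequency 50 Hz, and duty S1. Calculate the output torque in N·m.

P_in = √3·V·I·cosφ = 1.732 × 380 × 40.7 × 0.878 = 23519 W
P_out = η·P_in = 0.793 × 23519 = 18651 W
n = 968 rpm
ω = 2π×968/60 = 101.4 rad/s
τ = P_out/ω = 18651/101.4 = 184 N·m

184 N·m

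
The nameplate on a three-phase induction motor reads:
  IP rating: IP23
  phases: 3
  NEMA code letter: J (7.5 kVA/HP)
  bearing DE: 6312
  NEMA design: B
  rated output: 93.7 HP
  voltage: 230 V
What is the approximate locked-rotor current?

1760 A

S_LR = 7.5 × 93.7 = 702.75 kVA
I_LR = S_LR/(√3·V_L) = 702750/(1.732×230) = 1760 A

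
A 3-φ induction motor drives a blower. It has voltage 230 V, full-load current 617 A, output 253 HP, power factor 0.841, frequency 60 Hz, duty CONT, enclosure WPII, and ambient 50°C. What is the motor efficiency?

91.3 %

P_out = 253 × 746 = 188738 W
P_in = √3·V_L·I_L·cosφ = 1.732 × 230 × 617 × 0.841 = 206708 W
η = P_out / P_in = 188738 / 206708 = 0.913 = 91.3%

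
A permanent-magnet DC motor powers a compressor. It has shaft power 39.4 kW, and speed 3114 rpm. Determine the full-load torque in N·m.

ω = 2π × 3114/60 = 326.1 rad/s
τ = P/ω = 39400/326.1 = 121 N·m

121 N·m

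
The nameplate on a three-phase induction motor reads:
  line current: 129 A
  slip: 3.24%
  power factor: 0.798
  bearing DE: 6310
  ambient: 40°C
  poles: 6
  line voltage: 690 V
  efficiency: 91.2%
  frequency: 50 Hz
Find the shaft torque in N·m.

P_in = √3·V·I·cosφ = 1.732 × 690 × 129 × 0.798 = 123024 W
P_out = η·P_in = 0.912 × 123024 = 112198 W
n_s = 120×50/6 = 1000 rpm; n = 1000×(1−0.0324) = 968 rpm
ω = 2π×968/60 = 101.4 rad/s
τ = P_out/ω = 112198/101.4 = 1110 N·m

1110 N·m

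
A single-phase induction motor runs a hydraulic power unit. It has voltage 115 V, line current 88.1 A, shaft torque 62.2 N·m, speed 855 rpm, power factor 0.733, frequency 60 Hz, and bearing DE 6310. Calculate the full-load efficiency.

ω = 2π × 855/60 = 89.54 rad/s; P_out = τω = 62.2 × 89.54 = 5569 W
P_in = V·I·cosφ = 115 × 88.1 × 0.733 = 7426 W
η = P_out / P_in = 5569 / 7426 = 0.750 = 75.0%

75.0 %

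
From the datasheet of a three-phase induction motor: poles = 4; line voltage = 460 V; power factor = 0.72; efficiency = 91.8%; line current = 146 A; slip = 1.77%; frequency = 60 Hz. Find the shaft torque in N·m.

415 N·m

P_in = √3·V·I·cosφ = 1.732 × 460 × 146 × 0.72 = 83751 W
P_out = η·P_in = 0.918 × 83751 = 76883 W
n_s = 120×60/4 = 1800 rpm; n = 1800×(1−0.0177) = 1768 rpm
ω = 2π×1768/60 = 185.1 rad/s
τ = P_out/ω = 76883/185.1 = 415 N·m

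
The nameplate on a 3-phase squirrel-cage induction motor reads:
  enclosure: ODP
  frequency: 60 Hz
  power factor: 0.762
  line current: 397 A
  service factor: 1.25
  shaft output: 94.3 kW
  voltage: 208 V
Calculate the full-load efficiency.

86.5 %

P_out = 94.3 kW = 94300 W
P_in = √3·V_L·I_L·cosφ = 1.732 × 208 × 397 × 0.762 = 108982 W
η = P_out / P_in = 94300 / 108982 = 0.865 = 86.5%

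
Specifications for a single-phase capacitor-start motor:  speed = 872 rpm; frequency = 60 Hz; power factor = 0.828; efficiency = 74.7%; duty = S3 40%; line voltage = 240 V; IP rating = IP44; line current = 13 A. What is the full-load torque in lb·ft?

P_in = V·I·cosφ = 240 × 13 × 0.828 = 2583 W
P_out = η·P_in = 0.747 × 2583 = 1930 W
n = 872 rpm
ω = 2π×872/60 = 91.32 rad/s
τ = P_out/ω = 1930/91.32 = 21.13 N·m
In lb·ft: 21.13/1.356 = 15.6 lb·ft

15.6 lb·ft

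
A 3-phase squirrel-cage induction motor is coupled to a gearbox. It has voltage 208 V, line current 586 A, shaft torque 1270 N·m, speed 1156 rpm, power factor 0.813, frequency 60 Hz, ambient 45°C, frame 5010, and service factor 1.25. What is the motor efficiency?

ω = 2π × 1156/60 = 121.1 rad/s; P_out = τω = 1270 × 121.1 = 153797 W
P_in = √3·V_L·I_L·cosφ = 1.732 × 208 × 586 × 0.813 = 171632 W
η = P_out / P_in = 153797 / 171632 = 0.896 = 89.6%

89.6 %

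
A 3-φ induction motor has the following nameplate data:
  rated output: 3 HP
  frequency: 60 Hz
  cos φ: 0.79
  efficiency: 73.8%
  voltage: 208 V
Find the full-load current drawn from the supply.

10.7 A

P_out = 3 × 746 = 2238 W
P_in = P_out / η = 2238 / 0.738 = 3033 W
I_L = P_in / (√3·V_L·cosφ) = 3033 / (1.732 × 208 × 0.79) = 10.7 A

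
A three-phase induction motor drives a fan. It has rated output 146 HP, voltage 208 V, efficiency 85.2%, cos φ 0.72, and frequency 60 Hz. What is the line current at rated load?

P_out = 146 × 746 = 108916 W
P_in = P_out / η = 108916 / 0.852 = 127836 W
I_L = P_in / (√3·V_L·cosφ) = 127836 / (1.732 × 208 × 0.72) = 493 A

493 A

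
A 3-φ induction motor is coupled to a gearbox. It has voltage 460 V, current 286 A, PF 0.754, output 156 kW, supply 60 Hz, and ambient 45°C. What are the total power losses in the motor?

15800 W

P_in = √3·V·I·cosφ = 1.732×460×286×0.754 = 171808 W
P_out = 156000 W
Losses = P_in − P_out = 171808 − 156000 = 15808 W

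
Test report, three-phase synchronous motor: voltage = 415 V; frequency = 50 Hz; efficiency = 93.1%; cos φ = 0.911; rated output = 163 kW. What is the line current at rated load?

267 A

P_out = 163 kW = 163000 W
P_in = P_out / η = 163000 / 0.931 = 175081 W
I_L = P_in / (√3·V_L·cosφ) = 175081 / (1.732 × 415 × 0.911) = 267 A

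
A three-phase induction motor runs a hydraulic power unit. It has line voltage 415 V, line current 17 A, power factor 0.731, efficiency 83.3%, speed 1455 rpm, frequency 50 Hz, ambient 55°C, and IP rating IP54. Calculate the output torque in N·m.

P_in = √3·V·I·cosφ = 1.732 × 415 × 17 × 0.731 = 8932 W
P_out = η·P_in = 0.833 × 8932 = 7440 W
n = 1455 rpm
ω = 2π×1455/60 = 152.4 rad/s
τ = P_out/ω = 7440/152.4 = 48.8 N·m

48.8 N·m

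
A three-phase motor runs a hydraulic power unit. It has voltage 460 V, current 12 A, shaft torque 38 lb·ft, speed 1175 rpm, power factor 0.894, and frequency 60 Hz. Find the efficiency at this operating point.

74.2 %

τ = 38 lb·ft × 1.356 = 51.53 N·m
ω = 2π × 1175/60 = 123 rad/s; P_out = τω = 51.53 × 123 = 6338 W
P_in = √3·V_L·I_L·cosφ = 1.732 × 460 × 12 × 0.894 = 8547 W
η = P_out / P_in = 6338 / 8547 = 0.742 = 74.2%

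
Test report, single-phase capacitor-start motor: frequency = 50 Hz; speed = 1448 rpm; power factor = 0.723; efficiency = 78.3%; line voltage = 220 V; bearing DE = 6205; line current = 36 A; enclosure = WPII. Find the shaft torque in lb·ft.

P_in = V·I·cosφ = 220 × 36 × 0.723 = 5726 W
P_out = η·P_in = 0.783 × 5726 = 4483 W
n = 1448 rpm
ω = 2π×1448/60 = 151.6 rad/s
τ = P_out/ω = 4483/151.6 = 29.57 N·m
In lb·ft: 29.57/1.356 = 21.8 lb·ft

21.8 lb·ft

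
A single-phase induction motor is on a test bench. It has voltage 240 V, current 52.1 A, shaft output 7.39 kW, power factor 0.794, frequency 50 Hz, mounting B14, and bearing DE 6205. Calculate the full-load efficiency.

74.4 %

P_out = 7.39 kW = 7390 W
P_in = V·I·cosφ = 240 × 52.1 × 0.794 = 9928 W
η = P_out / P_in = 7390 / 9928 = 0.744 = 74.4%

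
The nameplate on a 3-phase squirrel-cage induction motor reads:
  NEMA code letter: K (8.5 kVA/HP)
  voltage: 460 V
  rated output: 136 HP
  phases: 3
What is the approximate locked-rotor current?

1450 A

S_LR = 8.5 × 136 = 1156 kVA
I_LR = S_LR/(√3·V_L) = 1156000/(1.732×460) = 1450 A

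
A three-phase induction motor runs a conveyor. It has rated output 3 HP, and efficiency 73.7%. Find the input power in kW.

3.04 kW

P_out = 3 × 746 = 2238 W
P_in = P_out/η = 2238/0.737 = 3037 W = 3.04 kW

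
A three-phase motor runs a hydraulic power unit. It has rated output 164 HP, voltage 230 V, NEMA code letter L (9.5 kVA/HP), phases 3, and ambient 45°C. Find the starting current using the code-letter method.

3910 A

S_LR = 9.5 × 164 = 1558 kVA
I_LR = S_LR/(√3·V_L) = 1558000/(1.732×230) = 3910 A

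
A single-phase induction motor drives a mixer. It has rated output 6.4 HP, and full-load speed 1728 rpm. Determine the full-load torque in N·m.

P_out = 6.4 × 746 = 4774 W
ω = 2π × 1728/60 = 181 rad/s
τ = P_out/ω = 4774/181 = 26.4 N·m

26.4 N·m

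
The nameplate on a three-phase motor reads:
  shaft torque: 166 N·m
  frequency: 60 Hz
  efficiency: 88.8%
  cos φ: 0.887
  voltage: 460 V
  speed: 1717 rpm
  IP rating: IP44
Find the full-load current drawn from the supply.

47.6 A

ω = 2π×1717/60 = 179.8 rad/s; P_out = τω = 166 × 179.8 = 29847 W
P_in = P_out / η = 29847 / 0.888 = 33611 W
I_L = P_in / (√3·V_L·cosφ) = 33611 / (1.732 × 460 × 0.887) = 47.6 A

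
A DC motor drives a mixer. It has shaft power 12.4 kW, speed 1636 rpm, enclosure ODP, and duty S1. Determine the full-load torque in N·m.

ω = 2π × 1636/60 = 171.3 rad/s
τ = P/ω = 12400/171.3 = 72.4 N·m

72.4 N·m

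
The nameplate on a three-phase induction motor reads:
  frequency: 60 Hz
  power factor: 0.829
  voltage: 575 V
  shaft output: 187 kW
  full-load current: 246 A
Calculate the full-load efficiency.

P_out = 187 kW = 187000 W
P_in = √3·V_L·I_L·cosφ = 1.732 × 575 × 246 × 0.829 = 203098 W
η = P_out / P_in = 187000 / 203098 = 0.921 = 92.1%

92.1 %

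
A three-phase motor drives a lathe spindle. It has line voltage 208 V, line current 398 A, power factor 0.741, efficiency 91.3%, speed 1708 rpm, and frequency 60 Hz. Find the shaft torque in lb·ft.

P_in = √3·V·I·cosφ = 1.732 × 208 × 398 × 0.741 = 106246 W
P_out = η·P_in = 0.913 × 106246 = 97003 W
n = 1708 rpm
ω = 2π×1708/60 = 178.9 rad/s
τ = P_out/ω = 97003/178.9 = 542.2 N·m
In lb·ft: 542.2/1.356 = 400 lb·ft

400 lb·ft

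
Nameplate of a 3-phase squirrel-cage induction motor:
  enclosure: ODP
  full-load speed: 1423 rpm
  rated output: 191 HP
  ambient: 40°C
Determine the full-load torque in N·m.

956 N·m

P_out = 191 × 746 = 142486 W
ω = 2π × 1423/60 = 149 rad/s
τ = P_out/ω = 142486/149 = 956 N·m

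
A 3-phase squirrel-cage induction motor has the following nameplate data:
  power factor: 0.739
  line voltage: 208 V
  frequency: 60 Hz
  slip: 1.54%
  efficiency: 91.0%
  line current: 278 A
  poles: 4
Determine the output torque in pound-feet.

268 lb·ft

P_in = √3·V·I·cosφ = 1.732 × 208 × 278 × 0.739 = 74012 W
P_out = η·P_in = 0.91 × 74012 = 67351 W
n_s = 120×60/4 = 1800 rpm; n = 1800×(1−0.0154) = 1772 rpm
ω = 2π×1772/60 = 185.6 rad/s
τ = P_out/ω = 67351/185.6 = 362.9 N·m
In lb·ft: 362.9/1.356 = 268 lb·ft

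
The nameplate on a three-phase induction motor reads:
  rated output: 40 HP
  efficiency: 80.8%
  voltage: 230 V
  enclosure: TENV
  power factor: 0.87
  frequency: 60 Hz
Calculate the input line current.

P_out = 40 × 746 = 29840 W
P_in = P_out / η = 29840 / 0.808 = 36931 W
I_L = P_in / (√3·V_L·cosφ) = 36931 / (1.732 × 230 × 0.87) = 107 A

107 A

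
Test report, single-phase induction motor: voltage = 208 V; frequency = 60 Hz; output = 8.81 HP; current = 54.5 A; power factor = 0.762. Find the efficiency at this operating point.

76.1 %

P_out = 8.81 × 746 = 6572 W
P_in = V·I·cosφ = 208 × 54.5 × 0.762 = 8638 W
η = P_out / P_in = 6572 / 8638 = 0.761 = 76.1%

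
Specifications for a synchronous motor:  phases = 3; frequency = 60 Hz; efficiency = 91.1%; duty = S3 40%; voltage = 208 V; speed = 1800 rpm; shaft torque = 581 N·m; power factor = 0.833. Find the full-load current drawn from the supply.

401 A

ω = 2π×1800/60 = 188.5 rad/s; P_out = τω = 581 × 188.5 = 109519 W
P_in = P_out / η = 109519 / 0.911 = 120218 W
I_L = P_in / (√3·V_L·cosφ) = 120218 / (1.732 × 208 × 0.833) = 401 A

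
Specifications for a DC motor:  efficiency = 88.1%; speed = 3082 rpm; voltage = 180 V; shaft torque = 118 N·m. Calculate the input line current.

240 A

ω = 2π×3082/60 = 322.7 rad/s; P_out = τω = 118 × 322.7 = 38079 W
P_in = P_out / η = 38079 / 0.881 = 43222 W
I = P_in / V = 43222 / 180 = 240 A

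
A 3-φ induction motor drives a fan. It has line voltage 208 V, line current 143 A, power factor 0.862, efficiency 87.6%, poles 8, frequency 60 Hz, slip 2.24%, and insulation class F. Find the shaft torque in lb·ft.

P_in = √3·V·I·cosφ = 1.732 × 208 × 143 × 0.862 = 44407 W
P_out = η·P_in = 0.876 × 44407 = 38901 W
n_s = 120×60/8 = 900 rpm; n = 900×(1−0.0224) = 880 rpm
ω = 2π×880/60 = 92.15 rad/s
τ = P_out/ω = 38901/92.15 = 422.1 N·m
In lb·ft: 422.1/1.356 = 311 lb·ft

311 lb·ft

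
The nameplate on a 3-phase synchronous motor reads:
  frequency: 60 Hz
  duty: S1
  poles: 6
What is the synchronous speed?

1200 rpm

n_s = 120f/p = 120×60/6 = 1200 rpm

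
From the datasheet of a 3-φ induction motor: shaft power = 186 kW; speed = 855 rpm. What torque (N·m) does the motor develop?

2080 N·m

ω = 2π × 855/60 = 89.54 rad/s
τ = P/ω = 186000/89.54 = 2080 N·m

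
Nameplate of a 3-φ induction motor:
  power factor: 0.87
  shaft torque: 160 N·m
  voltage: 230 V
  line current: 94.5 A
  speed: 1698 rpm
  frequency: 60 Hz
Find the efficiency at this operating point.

86.9 %

ω = 2π × 1698/60 = 177.8 rad/s; P_out = τω = 160 × 177.8 = 28448 W
P_in = √3·V_L·I_L·cosφ = 1.732 × 230 × 94.5 × 0.87 = 32751 W
η = P_out / P_in = 28448 / 32751 = 0.869 = 86.9%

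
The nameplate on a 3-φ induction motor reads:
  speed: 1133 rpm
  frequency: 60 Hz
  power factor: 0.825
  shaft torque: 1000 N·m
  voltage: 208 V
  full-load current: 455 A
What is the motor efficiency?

87.7 %

ω = 2π × 1133/60 = 118.6 rad/s; P_out = τω = 1000 × 118.6 = 118600 W
P_in = √3·V_L·I_L·cosφ = 1.732 × 208 × 455 × 0.825 = 135231 W
η = P_out / P_in = 118600 / 135231 = 0.877 = 87.7%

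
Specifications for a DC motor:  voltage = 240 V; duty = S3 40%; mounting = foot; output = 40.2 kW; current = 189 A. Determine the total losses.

P_in = V·I = 240×189 = 45360 W
P_out = 40200 W
Losses = P_in − P_out = 45360 − 40200 = 5160 W

5.16 kW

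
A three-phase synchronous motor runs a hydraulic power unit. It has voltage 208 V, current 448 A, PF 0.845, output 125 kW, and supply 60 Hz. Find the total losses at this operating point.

P_in = √3·V·I·cosφ = 1.732×208×448×0.845 = 136379 W
P_out = 125000 W
Losses = P_in − P_out = 136379 − 125000 = 11379 W

11.4 kW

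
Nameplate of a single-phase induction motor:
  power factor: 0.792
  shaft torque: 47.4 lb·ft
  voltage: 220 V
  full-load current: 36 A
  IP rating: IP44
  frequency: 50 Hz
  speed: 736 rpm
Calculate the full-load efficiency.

79.0 %

τ = 47.4 lb·ft × 1.356 = 64.27 N·m
ω = 2π × 736/60 = 77.07 rad/s; P_out = τω = 64.27 × 77.07 = 4953 W
P_in = V·I·cosφ = 220 × 36 × 0.792 = 6273 W
η = P_out / P_in = 4953 / 6273 = 0.790 = 79.0%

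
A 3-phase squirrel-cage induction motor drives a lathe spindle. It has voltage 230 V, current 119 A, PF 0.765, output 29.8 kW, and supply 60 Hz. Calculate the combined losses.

6.47 kW

P_in = √3·V·I·cosφ = 1.732×230×119×0.765 = 36265 W
P_out = 29800 W
Losses = P_in − P_out = 36265 − 29800 = 6465 W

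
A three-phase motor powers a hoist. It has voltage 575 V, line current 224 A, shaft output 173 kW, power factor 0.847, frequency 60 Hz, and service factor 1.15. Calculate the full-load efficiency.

91.6 %

P_out = 173 kW = 173000 W
P_in = √3·V_L·I_L·cosφ = 1.732 × 575 × 224 × 0.847 = 188950 W
η = P_out / P_in = 173000 / 188950 = 0.916 = 91.6%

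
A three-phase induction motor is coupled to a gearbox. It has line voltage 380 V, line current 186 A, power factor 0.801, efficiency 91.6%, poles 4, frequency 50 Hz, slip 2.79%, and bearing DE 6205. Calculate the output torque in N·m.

588 N·m

P_in = √3·V·I·cosφ = 1.732 × 380 × 186 × 0.801 = 98057 W
P_out = η·P_in = 0.916 × 98057 = 89820 W
n_s = 120×50/4 = 1500 rpm; n = 1500×(1−0.0279) = 1458 rpm
ω = 2π×1458/60 = 152.7 rad/s
τ = P_out/ω = 89820/152.7 = 588 N·m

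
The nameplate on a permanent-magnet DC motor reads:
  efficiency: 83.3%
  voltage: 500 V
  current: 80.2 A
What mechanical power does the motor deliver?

P_in = V·I = 500 × 80.2 = 40100 W
P_out = η·P_in = 0.833 × 40100 = 33403 W

33.4 kW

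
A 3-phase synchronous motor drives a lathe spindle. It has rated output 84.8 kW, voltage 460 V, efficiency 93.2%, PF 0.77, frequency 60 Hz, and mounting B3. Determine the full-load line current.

P_out = 84.8 kW = 84800 W
P_in = P_out / η = 84800 / 0.932 = 90987 W
I_L = P_in / (√3·V_L·cosφ) = 90987 / (1.732 × 460 × 0.77) = 148 A

148 A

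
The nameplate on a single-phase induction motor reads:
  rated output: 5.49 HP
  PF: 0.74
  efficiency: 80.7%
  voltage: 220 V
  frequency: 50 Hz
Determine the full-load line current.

P_out = 5.49 × 746 = 4096 W
P_in = P_out / η = 4096 / 0.807 = 5076 W
I = P_in / (V·cosφ) = 5076 / (220 × 0.74) = 31.2 A

31.2 A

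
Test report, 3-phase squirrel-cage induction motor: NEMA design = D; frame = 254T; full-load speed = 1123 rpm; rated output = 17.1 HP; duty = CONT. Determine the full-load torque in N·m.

P_out = 17.1 × 746 = 12757 W
ω = 2π × 1123/60 = 117.6 rad/s
τ = P_out/ω = 12757/117.6 = 108 N·m

108 N·m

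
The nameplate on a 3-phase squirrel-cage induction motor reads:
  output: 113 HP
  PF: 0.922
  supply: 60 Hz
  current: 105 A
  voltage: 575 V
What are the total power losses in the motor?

12.1 kW

P_in = √3·V·I·cosφ = 1.732×575×105×0.922 = 96413 W
P_out = 113×746 = 84298 W
Losses = P_in − P_out = 96413 − 84298 = 12115 W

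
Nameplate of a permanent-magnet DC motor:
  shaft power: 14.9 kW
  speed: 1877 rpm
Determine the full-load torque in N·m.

75.8 N·m

ω = 2π × 1877/60 = 196.6 rad/s
τ = P/ω = 14900/196.6 = 75.8 N·m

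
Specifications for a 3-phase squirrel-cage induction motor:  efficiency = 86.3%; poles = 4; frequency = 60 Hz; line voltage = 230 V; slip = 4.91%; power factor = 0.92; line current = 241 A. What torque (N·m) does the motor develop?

425 N·m

P_in = √3·V·I·cosφ = 1.732 × 230 × 241 × 0.92 = 88324 W
P_out = η·P_in = 0.863 × 88324 = 76224 W
n_s = 120×60/4 = 1800 rpm; n = 1800×(1−0.0491) = 1712 rpm
ω = 2π×1712/60 = 179.3 rad/s
τ = P_out/ω = 76224/179.3 = 425 N·m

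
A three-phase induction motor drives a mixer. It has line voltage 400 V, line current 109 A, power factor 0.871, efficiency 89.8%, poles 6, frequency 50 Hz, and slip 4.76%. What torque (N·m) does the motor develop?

P_in = √3·V·I·cosφ = 1.732 × 400 × 109 × 0.871 = 65774 W
P_out = η·P_in = 0.898 × 65774 = 59065 W
n_s = 120×50/6 = 1000 rpm; n = 1000×(1−0.0476) = 952 rpm
ω = 2π×952/60 = 99.69 rad/s
τ = P_out/ω = 59065/99.69 = 592 N·m

592 N·m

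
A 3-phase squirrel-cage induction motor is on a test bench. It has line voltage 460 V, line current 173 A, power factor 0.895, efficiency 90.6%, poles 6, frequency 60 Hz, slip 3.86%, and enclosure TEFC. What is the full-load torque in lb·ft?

682 lb·ft

P_in = √3·V·I·cosφ = 1.732 × 460 × 173 × 0.895 = 123360 W
P_out = η·P_in = 0.906 × 123360 = 111764 W
n_s = 120×60/6 = 1200 rpm; n = 1200×(1−0.0386) = 1154 rpm
ω = 2π×1154/60 = 120.8 rad/s
τ = P_out/ω = 111764/120.8 = 925.2 N·m
In lb·ft: 925.2/1.356 = 682 lb·ft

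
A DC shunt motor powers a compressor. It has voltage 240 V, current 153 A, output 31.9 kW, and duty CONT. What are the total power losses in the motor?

4820 W

P_in = V·I = 240×153 = 36720 W
P_out = 31900 W
Losses = P_in − P_out = 36720 − 31900 = 4820 W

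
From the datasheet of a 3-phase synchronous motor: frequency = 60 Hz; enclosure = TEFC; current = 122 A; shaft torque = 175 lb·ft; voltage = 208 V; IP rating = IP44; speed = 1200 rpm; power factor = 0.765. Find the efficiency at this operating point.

88.7 %

τ = 175 lb·ft × 1.356 = 237.3 N·m
ω = 2π × 1200/60 = 125.7 rad/s; P_out = τω = 237.3 × 125.7 = 29829 W
P_in = √3·V_L·I_L·cosφ = 1.732 × 208 × 122 × 0.765 = 33623 W
η = P_out / P_in = 29829 / 33623 = 0.887 = 88.7%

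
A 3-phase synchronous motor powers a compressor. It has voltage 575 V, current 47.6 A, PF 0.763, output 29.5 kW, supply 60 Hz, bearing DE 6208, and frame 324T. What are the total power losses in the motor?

P_in = √3·V·I·cosφ = 1.732×575×47.6×0.763 = 36170 W
P_out = 29500 W
Losses = P_in − P_out = 36170 − 29500 = 6670 W

6.67 kW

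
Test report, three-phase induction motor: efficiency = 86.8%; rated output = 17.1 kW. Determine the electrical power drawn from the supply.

19.7 kW

P_out = 17100 W
P_in = P_out/η = 17100/0.868 = 19700 W = 19.7 kW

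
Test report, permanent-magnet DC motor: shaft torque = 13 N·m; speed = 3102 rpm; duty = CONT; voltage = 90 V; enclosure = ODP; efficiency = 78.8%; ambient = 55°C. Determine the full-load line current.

ω = 2π×3102/60 = 324.8 rad/s; P_out = τω = 13 × 324.8 = 4222 W
P_in = P_out / η = 4222 / 0.788 = 5358 W
I = P_in / V = 5358 / 90 = 59.5 A

59.5 A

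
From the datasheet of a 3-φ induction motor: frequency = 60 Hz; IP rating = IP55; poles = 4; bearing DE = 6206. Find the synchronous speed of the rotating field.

1800 rpm

n_s = 120f/p = 120×60/4 = 1800 rpm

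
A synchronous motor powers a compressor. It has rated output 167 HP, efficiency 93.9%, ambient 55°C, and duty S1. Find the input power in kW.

133 kW

P_out = 167 × 746 = 124582 W
P_in = P_out/η = 124582/0.939 = 132675 W = 133 kW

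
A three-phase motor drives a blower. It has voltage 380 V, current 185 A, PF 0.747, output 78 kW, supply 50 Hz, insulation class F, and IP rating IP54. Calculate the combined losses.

P_in = √3·V·I·cosφ = 1.732×380×185×0.747 = 90954 W
P_out = 78000 W
Losses = P_in − P_out = 90954 − 78000 = 12954 W

13000 W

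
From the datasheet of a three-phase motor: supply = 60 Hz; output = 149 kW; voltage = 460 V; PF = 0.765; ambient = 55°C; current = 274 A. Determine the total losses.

P_in = √3·V·I·cosφ = 1.732×460×274×0.765 = 167000 W
P_out = 149000 W
Losses = P_in − P_out = 167000 − 149000 = 18000 W

18000 W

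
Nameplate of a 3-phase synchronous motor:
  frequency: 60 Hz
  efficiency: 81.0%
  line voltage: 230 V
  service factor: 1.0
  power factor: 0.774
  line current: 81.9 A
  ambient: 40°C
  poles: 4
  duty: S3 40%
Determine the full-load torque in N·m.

P_in = √3·V·I·cosφ = 1.732 × 230 × 81.9 × 0.774 = 25252 W
P_out = η·P_in = 0.81 × 25252 = 20454 W
n = n_s = 120×60/4 = 1800 rpm (synchronous)
ω = 2π×1800/60 = 188.5 rad/s
τ = P_out/ω = 20454/188.5 = 109 N·m

109 N·m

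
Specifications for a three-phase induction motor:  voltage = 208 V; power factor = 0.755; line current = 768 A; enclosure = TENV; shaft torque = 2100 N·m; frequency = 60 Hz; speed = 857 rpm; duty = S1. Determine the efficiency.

ω = 2π × 857/60 = 89.74 rad/s; P_out = τω = 2100 × 89.74 = 188454 W
P_in = √3·V_L·I_L·cosφ = 1.732 × 208 × 768 × 0.755 = 208891 W
η = P_out / P_in = 188454 / 208891 = 0.902 = 90.2%

90.2 %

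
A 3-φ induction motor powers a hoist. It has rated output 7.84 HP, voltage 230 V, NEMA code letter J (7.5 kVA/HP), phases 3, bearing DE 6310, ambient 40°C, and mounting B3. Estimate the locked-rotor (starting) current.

S_LR = 7.5 × 7.84 = 58.8 kVA
I_LR = S_LR/(√3·V_L) = 58800/(1.732×230) = 148 A

148 A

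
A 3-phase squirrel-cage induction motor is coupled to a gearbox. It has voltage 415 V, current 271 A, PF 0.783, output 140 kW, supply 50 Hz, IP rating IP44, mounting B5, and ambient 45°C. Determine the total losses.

P_in = √3·V·I·cosφ = 1.732×415×271×0.783 = 152520 W
P_out = 140000 W
Losses = P_in − P_out = 152520 − 140000 = 12520 W

12.5 kW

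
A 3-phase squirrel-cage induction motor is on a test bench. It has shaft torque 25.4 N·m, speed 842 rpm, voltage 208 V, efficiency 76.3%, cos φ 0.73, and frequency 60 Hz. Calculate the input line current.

11.2 A

ω = 2π×842/60 = 88.17 rad/s; P_out = τω = 25.4 × 88.17 = 2240 W
P_in = P_out / η = 2240 / 0.763 = 2936 W
I_L = P_in / (√3·V_L·cosφ) = 2936 / (1.732 × 208 × 0.73) = 11.2 A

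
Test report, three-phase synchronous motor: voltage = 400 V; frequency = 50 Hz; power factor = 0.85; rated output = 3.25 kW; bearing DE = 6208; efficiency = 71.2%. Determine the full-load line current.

P_out = 3.25 kW = 3250 W
P_in = P_out / η = 3250 / 0.712 = 4565 W
I_L = P_in / (√3·V_L·cosφ) = 4565 / (1.732 × 400 × 0.85) = 7.75 A

7.75 A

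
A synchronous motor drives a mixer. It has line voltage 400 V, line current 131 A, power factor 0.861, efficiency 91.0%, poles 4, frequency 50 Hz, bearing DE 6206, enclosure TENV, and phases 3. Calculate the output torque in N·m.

453 N·m

P_in = √3·V·I·cosφ = 1.732 × 400 × 131 × 0.861 = 78142 W
P_out = η·P_in = 0.91 × 78142 = 71109 W
n = n_s = 120×50/4 = 1500 rpm (synchronous)
ω = 2π×1500/60 = 157.1 rad/s
τ = P_out/ω = 71109/157.1 = 453 N·m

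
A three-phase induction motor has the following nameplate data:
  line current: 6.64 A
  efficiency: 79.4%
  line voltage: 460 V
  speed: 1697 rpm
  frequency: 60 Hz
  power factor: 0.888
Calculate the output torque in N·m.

21 N·m

P_in = √3·V·I·cosφ = 1.732 × 460 × 6.64 × 0.888 = 4698 W
P_out = η·P_in = 0.794 × 4698 = 3730 W
n = 1697 rpm
ω = 2π×1697/60 = 177.7 rad/s
τ = P_out/ω = 3730/177.7 = 21 N·m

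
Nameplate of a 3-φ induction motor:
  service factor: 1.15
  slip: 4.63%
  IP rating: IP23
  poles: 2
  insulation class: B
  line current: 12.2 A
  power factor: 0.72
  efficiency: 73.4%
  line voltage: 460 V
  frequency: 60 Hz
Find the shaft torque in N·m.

P_in = √3·V·I·cosφ = 1.732 × 460 × 12.2 × 0.72 = 6998 W
P_out = η·P_in = 0.734 × 6998 = 5137 W
n_s = 120×60/2 = 3600 rpm; n = 3600×(1−0.0463) = 3433 rpm
ω = 2π×3433/60 = 359.5 rad/s
τ = P_out/ω = 5137/359.5 = 14.3 N·m

14.3 N·m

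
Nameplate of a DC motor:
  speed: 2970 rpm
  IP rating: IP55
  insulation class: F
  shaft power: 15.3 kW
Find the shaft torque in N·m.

ω = 2π × 2970/60 = 311 rad/s
τ = P/ω = 15300/311 = 49.2 N·m

49.2 N·m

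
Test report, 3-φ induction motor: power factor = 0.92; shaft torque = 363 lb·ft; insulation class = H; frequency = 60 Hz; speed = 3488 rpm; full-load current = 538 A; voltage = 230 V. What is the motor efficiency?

91.2 %

τ = 363 lb·ft × 1.356 = 492.2 N·m
ω = 2π × 3488/60 = 365.3 rad/s; P_out = τω = 492.2 × 365.3 = 179801 W
P_in = √3·V_L·I_L·cosφ = 1.732 × 230 × 538 × 0.92 = 197172 W
η = P_out / P_in = 179801 / 197172 = 0.912 = 91.2%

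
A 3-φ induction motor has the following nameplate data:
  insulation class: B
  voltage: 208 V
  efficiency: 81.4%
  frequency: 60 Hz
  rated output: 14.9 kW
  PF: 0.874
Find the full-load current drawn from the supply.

58.1 A

P_out = 14.9 kW = 14900 W
P_in = P_out / η = 14900 / 0.814 = 18305 W
I_L = P_in / (√3·V_L·cosφ) = 18305 / (1.732 × 208 × 0.874) = 58.1 A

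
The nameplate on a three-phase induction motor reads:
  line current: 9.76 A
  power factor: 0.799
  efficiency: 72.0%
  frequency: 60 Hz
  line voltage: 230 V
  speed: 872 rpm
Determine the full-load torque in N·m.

24.5 N·m

P_in = √3·V·I·cosφ = 1.732 × 230 × 9.76 × 0.799 = 3107 W
P_out = η·P_in = 0.72 × 3107 = 2237 W
n = 872 rpm
ω = 2π×872/60 = 91.32 rad/s
τ = P_out/ω = 2237/91.32 = 24.5 N·m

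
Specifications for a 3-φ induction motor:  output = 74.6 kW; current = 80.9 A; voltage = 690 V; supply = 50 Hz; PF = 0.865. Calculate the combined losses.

9.03 kW

P_in = √3·V·I·cosφ = 1.732×690×80.9×0.865 = 83630 W
P_out = 74600 W
Losses = P_in − P_out = 83630 − 74600 = 9030 W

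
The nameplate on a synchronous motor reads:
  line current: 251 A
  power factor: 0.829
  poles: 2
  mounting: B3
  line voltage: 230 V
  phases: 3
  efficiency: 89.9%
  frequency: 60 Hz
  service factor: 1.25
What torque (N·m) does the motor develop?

P_in = √3·V·I·cosφ = 1.732 × 230 × 251 × 0.829 = 82890 W
P_out = η·P_in = 0.899 × 82890 = 74518 W
n = n_s = 120×60/2 = 3600 rpm (synchronous)
ω = 2π×3600/60 = 377 rad/s
τ = P_out/ω = 74518/377 = 198 N·m

198 N·m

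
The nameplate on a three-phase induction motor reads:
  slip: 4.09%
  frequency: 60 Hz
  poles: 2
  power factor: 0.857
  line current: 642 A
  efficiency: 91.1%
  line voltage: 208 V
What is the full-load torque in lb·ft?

368 lb·ft

P_in = √3·V·I·cosφ = 1.732 × 208 × 642 × 0.857 = 198211 W
P_out = η·P_in = 0.911 × 198211 = 180570 W
n_s = 120×60/2 = 3600 rpm; n = 3600×(1−0.0409) = 3453 rpm
ω = 2π×3453/60 = 361.6 rad/s
τ = P_out/ω = 180570/361.6 = 499.4 N·m
In lb·ft: 499.4/1.356 = 368 lb·ft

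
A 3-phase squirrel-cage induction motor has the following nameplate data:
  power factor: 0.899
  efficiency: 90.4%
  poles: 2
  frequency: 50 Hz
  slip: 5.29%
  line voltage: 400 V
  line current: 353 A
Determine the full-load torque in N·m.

P_in = √3·V·I·cosφ = 1.732 × 400 × 353 × 0.899 = 219858 W
P_out = η·P_in = 0.904 × 219858 = 198752 W
n_s = 120×50/2 = 3000 rpm; n = 3000×(1−0.0529) = 2841 rpm
ω = 2π×2841/60 = 297.5 rad/s
τ = P_out/ω = 198752/297.5 = 668 N·m

668 N·m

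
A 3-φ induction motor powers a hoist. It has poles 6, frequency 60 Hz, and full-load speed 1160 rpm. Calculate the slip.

3.33 %

n_s = 120f/p = 120×60/6 = 1200 rpm
s = (n_s − n)/n_s = (1200 − 1160)/1200 = 0.0333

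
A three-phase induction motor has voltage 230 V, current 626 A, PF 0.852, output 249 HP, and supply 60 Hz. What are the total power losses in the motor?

26.7 kW

P_in = √3·V·I·cosφ = 1.732×230×626×0.852 = 212466 W
P_out = 249×746 = 185754 W
Losses = P_in − P_out = 212466 − 185754 = 26712 W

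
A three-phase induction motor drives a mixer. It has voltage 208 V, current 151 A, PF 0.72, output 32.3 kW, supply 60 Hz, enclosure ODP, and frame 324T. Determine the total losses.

P_in = √3·V·I·cosφ = 1.732×208×151×0.72 = 39167 W
P_out = 32300 W
Losses = P_in − P_out = 39167 − 32300 = 6867 W

6870 W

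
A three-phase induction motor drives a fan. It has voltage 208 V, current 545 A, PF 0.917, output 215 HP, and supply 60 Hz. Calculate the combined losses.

19.7 kW

P_in = √3·V·I·cosφ = 1.732×208×545×0.917 = 180043 W
P_out = 215×746 = 160390 W
Losses = P_in − P_out = 180043 − 160390 = 19653 W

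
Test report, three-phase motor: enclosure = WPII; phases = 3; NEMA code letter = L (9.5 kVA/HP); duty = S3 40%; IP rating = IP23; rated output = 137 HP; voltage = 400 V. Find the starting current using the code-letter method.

S_LR = 9.5 × 137 = 1301.5 kVA
I_LR = S_LR/(√3·V_L) = 1301500/(1.732×400) = 1880 A

1880 A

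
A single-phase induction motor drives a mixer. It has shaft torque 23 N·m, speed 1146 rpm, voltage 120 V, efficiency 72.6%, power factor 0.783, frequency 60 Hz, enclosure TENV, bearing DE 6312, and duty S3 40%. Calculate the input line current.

ω = 2π×1146/60 = 120 rad/s; P_out = τω = 23 × 120 = 2760 W
P_in = P_out / η = 2760 / 0.726 = 3802 W
I = P_in / (V·cosφ) = 3802 / (120 × 0.783) = 40.5 A

40.5 A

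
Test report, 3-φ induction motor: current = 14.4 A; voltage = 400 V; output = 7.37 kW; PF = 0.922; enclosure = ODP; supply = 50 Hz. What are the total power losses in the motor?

P_in = √3·V·I·cosφ = 1.732×400×14.4×0.922 = 9198 W
P_out = 7370 W
Losses = P_in − P_out = 9198 − 7370 = 1828 W

1.83 kW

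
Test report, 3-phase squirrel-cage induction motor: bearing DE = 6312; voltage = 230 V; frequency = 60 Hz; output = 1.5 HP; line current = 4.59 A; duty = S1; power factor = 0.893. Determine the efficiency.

68.5 %

P_out = 1.5 × 746 = 1119 W
P_in = √3·V_L·I_L·cosφ = 1.732 × 230 × 4.59 × 0.893 = 1633 W
η = P_out / P_in = 1119 / 1633 = 0.685 = 68.5%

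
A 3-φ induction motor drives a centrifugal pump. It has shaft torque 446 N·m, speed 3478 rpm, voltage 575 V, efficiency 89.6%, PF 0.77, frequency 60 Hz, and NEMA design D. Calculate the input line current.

236 A

ω = 2π×3478/60 = 364.2 rad/s; P_out = τω = 446 × 364.2 = 162433 W
P_in = P_out / η = 162433 / 0.896 = 181287 W
I_L = P_in / (√3·V_L·cosφ) = 181287 / (1.732 × 575 × 0.77) = 236 A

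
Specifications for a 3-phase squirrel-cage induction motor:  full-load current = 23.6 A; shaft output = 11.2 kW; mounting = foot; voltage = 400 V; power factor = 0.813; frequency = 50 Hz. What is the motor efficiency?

P_out = 11.2 kW = 11200 W
P_in = √3·V_L·I_L·cosφ = 1.732 × 400 × 23.6 × 0.813 = 13293 W
η = P_out / P_in = 11200 / 13293 = 0.843 = 84.3%

84.3 %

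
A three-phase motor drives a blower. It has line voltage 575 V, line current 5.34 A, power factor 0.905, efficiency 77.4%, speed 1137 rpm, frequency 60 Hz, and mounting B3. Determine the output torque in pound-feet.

23.1 lb·ft

P_in = √3·V·I·cosφ = 1.732 × 575 × 5.34 × 0.905 = 4813 W
P_out = η·P_in = 0.774 × 4813 = 3725 W
n = 1137 rpm
ω = 2π×1137/60 = 119.1 rad/s
τ = P_out/ω = 3725/119.1 = 31.28 N·m
In lb·ft: 31.28/1.356 = 23.1 lb·ft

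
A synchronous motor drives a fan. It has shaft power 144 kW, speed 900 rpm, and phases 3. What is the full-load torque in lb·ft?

1130 lb·ft

ω = 2π × 900/60 = 94.25 rad/s
τ = P/ω = 144000/94.25 = 1528 N·m
In lb·ft: 1528/1.356 = 1130 lb·ft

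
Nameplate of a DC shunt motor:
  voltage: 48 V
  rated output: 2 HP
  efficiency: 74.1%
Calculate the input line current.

41.9 A

P_out = 2 × 746 = 1492 W
P_in = P_out / η = 1492 / 0.741 = 2013 W
I = P_in / V = 2013 / 48 = 41.9 A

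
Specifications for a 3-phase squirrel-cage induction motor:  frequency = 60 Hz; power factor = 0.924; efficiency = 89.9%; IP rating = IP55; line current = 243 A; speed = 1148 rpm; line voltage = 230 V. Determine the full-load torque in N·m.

669 N·m

P_in = √3·V·I·cosφ = 1.732 × 230 × 243 × 0.924 = 89445 W
P_out = η·P_in = 0.899 × 89445 = 80411 W
n = 1148 rpm
ω = 2π×1148/60 = 120.2 rad/s
τ = P_out/ω = 80411/120.2 = 669 N·m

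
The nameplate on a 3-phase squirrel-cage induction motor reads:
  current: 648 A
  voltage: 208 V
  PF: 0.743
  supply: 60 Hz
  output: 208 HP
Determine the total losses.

P_in = √3·V·I·cosφ = 1.732×208×648×0.743 = 173450 W
P_out = 208×746 = 155168 W
Losses = P_in − P_out = 173450 − 155168 = 18282 W

18300 W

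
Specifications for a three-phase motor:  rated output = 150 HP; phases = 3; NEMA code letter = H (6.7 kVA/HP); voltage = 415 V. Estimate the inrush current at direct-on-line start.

1400 A

S_LR = 6.7 × 150 = 1005 kVA
I_LR = S_LR/(√3·V_L) = 1005000/(1.732×415) = 1400 A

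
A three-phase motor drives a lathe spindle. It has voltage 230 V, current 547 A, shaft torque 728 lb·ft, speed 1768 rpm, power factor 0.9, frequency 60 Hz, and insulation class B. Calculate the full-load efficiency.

93.2 %

τ = 728 lb·ft × 1.356 = 987.2 N·m
ω = 2π × 1768/60 = 185.1 rad/s; P_out = τω = 987.2 × 185.1 = 182731 W
P_in = √3·V_L·I_L·cosφ = 1.732 × 230 × 547 × 0.9 = 196113 W
η = P_out / P_in = 182731 / 196113 = 0.932 = 93.2%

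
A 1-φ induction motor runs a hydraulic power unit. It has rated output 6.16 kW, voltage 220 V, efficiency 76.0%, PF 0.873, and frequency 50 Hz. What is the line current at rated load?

P_out = 6.16 kW = 6160 W
P_in = P_out / η = 6160 / 0.760 = 8105 W
I = P_in / (V·cosφ) = 8105 / (220 × 0.873) = 42.2 A

42.2 A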